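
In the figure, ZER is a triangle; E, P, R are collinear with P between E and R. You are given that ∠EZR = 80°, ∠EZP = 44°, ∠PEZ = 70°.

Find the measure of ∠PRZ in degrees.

∠PRZ = 30°

1. ∠REZ = 70°  [P on ray ER]
2. ∠ERZ = 30°  [△ZER]
3. ∠PRZ = 30°  [P on ray RE]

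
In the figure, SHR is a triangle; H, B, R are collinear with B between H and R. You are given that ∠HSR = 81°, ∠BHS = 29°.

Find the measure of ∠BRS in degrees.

∠BRS = 70°

1. ∠RHS = 29°  [B on ray HR]
2. ∠HRS = 70°  [△SHR]
3. ∠BRS = 70°  [B on ray RH]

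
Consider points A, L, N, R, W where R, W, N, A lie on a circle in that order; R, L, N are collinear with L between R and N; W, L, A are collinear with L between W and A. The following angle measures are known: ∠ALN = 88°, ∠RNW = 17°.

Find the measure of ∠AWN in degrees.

∠AWN = 71°

1. ∠RLW = 88°  [vertical angles at L]
2. ∠NLW = 92°  [linear pair at L on RN]
3. ∠AWN = 71°  [△WLN]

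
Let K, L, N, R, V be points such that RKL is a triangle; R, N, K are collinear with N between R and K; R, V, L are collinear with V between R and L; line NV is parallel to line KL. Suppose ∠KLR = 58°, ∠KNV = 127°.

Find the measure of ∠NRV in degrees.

∠NRV = 69°

1. ∠NVR = 58°  [NV∥KL, corresponding at V]
2. ∠RNV = 53°  [linear pair at N on RK]
3. ∠NRV = 69°  [△RNV]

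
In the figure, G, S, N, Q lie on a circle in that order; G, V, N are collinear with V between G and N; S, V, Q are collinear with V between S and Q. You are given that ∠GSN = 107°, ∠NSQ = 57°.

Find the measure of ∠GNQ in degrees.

∠GNQ = 50°

1. ∠GQN = 73°  [cyclic GSNQ, opposite ∠S+∠Q]
2. ∠NGQ = 57°  [same arc NQ]
3. ∠GNQ = 50°  [△GNQ]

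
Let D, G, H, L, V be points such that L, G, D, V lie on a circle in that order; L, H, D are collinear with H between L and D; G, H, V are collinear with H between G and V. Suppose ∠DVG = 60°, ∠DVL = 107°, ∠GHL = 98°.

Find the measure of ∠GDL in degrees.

∠GDL = 47°

1. ∠DLG = 60°  [same arc GD]
2. ∠DGL = 73°  [cyclic LGDV, opposite ∠G+∠V]
3. ∠GDL = 47°  [△LGD]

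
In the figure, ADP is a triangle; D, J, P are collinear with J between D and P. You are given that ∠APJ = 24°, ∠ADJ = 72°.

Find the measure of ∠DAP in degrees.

1. ∠APD = 24°  [J on ray PD]
2. ∠ADP = 72°  [J on ray DP]
3. ∠DAP = 84°  [△ADP]

∠DAP = 84°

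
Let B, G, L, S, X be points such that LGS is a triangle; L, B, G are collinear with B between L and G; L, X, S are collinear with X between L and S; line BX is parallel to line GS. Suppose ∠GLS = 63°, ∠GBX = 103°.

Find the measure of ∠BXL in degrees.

1. ∠BLX = 63°  [B on LG, X on LS]
2. ∠LBX = 77°  [linear pair at B on LG]
3. ∠BXL = 40°  [△LBX]

∠BXL = 40°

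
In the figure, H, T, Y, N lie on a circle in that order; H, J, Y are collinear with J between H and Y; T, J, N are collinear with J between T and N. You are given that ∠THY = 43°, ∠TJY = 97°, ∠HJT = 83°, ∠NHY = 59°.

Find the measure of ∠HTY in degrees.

∠HTY = 113°

1. ∠NTY = 59°  [same arc YN]
2. ∠HYT = 24°  [△TJY]
3. ∠HTY = 113°  [△HTY]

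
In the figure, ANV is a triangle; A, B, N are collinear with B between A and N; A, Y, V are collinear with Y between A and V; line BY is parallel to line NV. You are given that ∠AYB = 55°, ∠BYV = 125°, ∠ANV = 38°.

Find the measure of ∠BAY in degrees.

∠BAY = 87°

1. ∠AVN = 55°  [BY∥NV, corresponding at Y]
2. ∠NAV = 87°  [△ANV]
3. ∠BAY = 87°  [B on AN, Y on AV]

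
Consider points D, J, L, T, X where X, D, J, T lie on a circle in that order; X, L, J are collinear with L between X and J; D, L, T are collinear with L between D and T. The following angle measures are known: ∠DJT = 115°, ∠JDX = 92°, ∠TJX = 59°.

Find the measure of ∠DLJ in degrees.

∠DLJ = 91°

1. ∠DXT = 65°  [cyclic XDJT, opposite ∠X+∠J]
2. ∠JTX = 88°  [cyclic XDJT, opposite ∠D+∠T]
3. ∠TDX = 59°  [same arc XT]
4. ∠JXT = 33°  [△XJT]
5. ∠DTX = 56°  [△XDT]
6. ∠JDT = 33°  [same arc JT]
7. ∠DJX = 56°  [same arc XD]
8. ∠DLJ = 91°  [△DLJ]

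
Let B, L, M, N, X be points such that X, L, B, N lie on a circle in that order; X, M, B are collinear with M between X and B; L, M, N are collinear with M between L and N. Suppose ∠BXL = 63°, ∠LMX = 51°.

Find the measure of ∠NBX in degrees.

∠NBX = 66°

1. ∠BNL = 63°  [same arc LB]
2. ∠BMN = 51°  [vertical angles at M]
3. ∠NBX = 66°  [△BMN]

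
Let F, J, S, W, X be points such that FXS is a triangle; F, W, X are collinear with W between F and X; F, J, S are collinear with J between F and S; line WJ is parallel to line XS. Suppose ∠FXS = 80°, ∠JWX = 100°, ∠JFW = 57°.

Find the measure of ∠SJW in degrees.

∠SJW = 137°

1. ∠FWJ = 80°  [WJ∥XS, corresponding at W]
2. ∠FJW = 43°  [△FWJ]
3. ∠SJW = 137°  [linear pair at J on FS]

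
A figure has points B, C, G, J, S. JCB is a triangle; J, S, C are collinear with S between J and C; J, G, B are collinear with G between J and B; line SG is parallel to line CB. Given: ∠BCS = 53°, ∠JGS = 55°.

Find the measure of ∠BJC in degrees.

∠BJC = 72°

1. ∠BCJ = 53°  [S on ray CJ]
2. ∠CBJ = 55°  [SG∥CB, corresponding at G]
3. ∠BJC = 72°  [△JCB]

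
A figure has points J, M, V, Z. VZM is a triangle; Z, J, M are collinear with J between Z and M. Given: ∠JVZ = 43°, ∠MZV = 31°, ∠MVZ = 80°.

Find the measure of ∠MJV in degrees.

∠MJV = 74°

1. ∠JZV = 31°  [J on ray ZM]
2. ∠VJZ = 106°  [△VZJ]
3. ∠MJV = 74°  [linear pair at J on ZM]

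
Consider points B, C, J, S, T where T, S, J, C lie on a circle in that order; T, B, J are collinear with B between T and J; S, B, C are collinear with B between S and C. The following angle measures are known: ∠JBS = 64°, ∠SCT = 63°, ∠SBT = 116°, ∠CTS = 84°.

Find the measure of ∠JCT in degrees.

∠JCT = 94°

1. ∠CBT = 64°  [vertical angles at B]
2. ∠CST = 33°  [△TSC]
3. ∠CTJ = 53°  [△TBC]
4. ∠CJT = 33°  [same arc TC]
5. ∠JCT = 94°  [△TJC]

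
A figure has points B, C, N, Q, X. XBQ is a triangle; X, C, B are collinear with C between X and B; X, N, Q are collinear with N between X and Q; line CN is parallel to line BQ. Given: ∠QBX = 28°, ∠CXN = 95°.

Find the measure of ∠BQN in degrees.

1. ∠NCX = 28°  [CN∥BQ, corresponding at C]
2. ∠CNX = 57°  [△XCN]
3. ∠CNQ = 123°  [linear pair at N on XQ]
4. ∠BQN = 57°  [CN∥BQ, co-interior at Q–N]

∠BQN = 57°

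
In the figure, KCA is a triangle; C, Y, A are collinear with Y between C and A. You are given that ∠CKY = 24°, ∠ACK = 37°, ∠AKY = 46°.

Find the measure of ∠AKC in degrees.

∠AKC = 70°

1. ∠KCY = 37°  [Y on ray CA]
2. ∠CYK = 119°  [△KCY]
3. ∠AYK = 61°  [linear pair at Y on CA]
4. ∠KAY = 73°  [△KYA]
5. ∠CAK = 73°  [Y on ray AC]
6. ∠AKC = 70°  [△KCA]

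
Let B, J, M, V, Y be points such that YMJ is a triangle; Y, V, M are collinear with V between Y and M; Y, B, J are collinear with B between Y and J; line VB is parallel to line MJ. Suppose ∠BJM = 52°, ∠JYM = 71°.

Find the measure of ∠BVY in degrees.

∠BVY = 57°

1. ∠MJY = 52°  [B on ray JY]
2. ∠JMY = 57°  [△YMJ]
3. ∠BVY = 57°  [VB∥MJ, corresponding at V]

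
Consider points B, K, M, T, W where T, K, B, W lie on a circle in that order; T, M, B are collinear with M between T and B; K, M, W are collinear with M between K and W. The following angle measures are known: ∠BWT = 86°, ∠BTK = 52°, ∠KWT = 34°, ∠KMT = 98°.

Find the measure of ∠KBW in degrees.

1. ∠TKW = 30°  [△TMK]
2. ∠KTW = 116°  [△TKW]
3. ∠KBW = 64°  [cyclic TKBW, opposite ∠T+∠B]

∠KBW = 64°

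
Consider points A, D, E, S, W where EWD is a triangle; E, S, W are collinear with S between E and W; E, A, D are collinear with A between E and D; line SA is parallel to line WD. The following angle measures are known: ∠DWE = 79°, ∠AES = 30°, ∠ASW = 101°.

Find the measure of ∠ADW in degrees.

∠ADW = 71°

1. ∠ASE = 79°  [SA∥WD, corresponding at S]
2. ∠EAS = 71°  [△ESA]
3. ∠DAS = 109°  [linear pair at A on ED]
4. ∠ADW = 71°  [SA∥WD, co-interior at D–A]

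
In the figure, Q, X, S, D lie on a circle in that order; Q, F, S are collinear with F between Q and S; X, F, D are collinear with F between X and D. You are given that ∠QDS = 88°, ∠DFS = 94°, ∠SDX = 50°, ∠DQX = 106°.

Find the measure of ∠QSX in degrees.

∠QSX = 38°

1. ∠QXS = 92°  [cyclic QXSD, opposite ∠X+∠D]
2. ∠SQX = 50°  [same arc XS]
3. ∠QSX = 38°  [△QXS]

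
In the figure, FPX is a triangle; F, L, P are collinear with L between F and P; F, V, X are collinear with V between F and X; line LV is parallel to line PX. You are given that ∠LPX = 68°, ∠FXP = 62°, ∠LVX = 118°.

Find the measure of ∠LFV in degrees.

∠LFV = 50°

1. ∠FPX = 68°  [L on ray PF]
2. ∠PFX = 50°  [△FPX]
3. ∠LFV = 50°  [L on FP, V on FX]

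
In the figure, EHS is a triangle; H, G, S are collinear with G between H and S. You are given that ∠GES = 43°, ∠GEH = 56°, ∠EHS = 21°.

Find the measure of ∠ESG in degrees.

1. ∠EHG = 21°  [G on ray HS]
2. ∠EGH = 103°  [△EHG]
3. ∠EGS = 77°  [linear pair at G on HS]
4. ∠ESG = 60°  [△EGS]

∠ESG = 60°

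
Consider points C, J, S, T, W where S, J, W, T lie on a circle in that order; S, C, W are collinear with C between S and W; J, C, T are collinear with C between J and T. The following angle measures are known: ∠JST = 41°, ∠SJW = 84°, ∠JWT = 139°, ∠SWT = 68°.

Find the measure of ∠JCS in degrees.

∠JCS = 87°

1. ∠STW = 96°  [cyclic SJWT, opposite ∠J+∠T]
2. ∠SJT = 68°  [same arc ST]
3. ∠TSW = 16°  [△SWT]
4. ∠JTS = 71°  [△SJT]
5. ∠TJW = 16°  [same arc WT]
6. ∠JWS = 71°  [same arc SJ]
7. ∠JCW = 93°  [△JCW]
8. ∠JCS = 87°  [linear pair at C on SW]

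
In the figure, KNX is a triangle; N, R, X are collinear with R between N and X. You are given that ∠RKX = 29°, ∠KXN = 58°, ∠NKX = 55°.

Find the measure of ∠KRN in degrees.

∠KRN = 87°

1. ∠KXR = 58°  [R on ray XN]
2. ∠KRX = 93°  [△KRX]
3. ∠KRN = 87°  [linear pair at R on NX]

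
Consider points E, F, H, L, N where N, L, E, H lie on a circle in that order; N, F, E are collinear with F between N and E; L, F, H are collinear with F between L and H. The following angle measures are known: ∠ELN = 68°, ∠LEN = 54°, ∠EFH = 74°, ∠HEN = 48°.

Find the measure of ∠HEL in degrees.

∠HEL = 102°

1. ∠LHN = 54°  [same arc NL]
2. ∠HLN = 48°  [same arc NH]
3. ∠HNL = 78°  [△NLH]
4. ∠HEL = 102°  [cyclic NLEH, opposite ∠N+∠E]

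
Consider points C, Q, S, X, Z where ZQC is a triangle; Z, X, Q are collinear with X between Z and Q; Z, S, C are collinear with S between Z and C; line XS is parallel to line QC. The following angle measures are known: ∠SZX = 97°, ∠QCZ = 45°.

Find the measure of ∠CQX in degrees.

∠CQX = 38°

1. ∠CZQ = 97°  [X on ZQ, S on ZC]
2. ∠CQZ = 38°  [△ZQC]
3. ∠CQX = 38°  [X on ray QZ]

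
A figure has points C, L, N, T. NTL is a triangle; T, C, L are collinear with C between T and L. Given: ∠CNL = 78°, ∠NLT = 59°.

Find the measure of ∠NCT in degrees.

∠NCT = 137°

1. ∠CLN = 59°  [C on ray LT]
2. ∠LCN = 43°  [△NCL]
3. ∠NCT = 137°  [linear pair at C on TL]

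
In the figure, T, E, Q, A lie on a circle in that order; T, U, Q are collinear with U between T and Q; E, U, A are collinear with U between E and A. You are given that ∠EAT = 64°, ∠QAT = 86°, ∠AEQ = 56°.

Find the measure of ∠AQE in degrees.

1. ∠EQT = 64°  [same arc TE]
2. ∠QET = 94°  [cyclic TEQA, opposite ∠E+∠A]
3. ∠ETQ = 22°  [△TEQ]
4. ∠EAQ = 22°  [same arc EQ]
5. ∠AQE = 102°  [△EQA]

∠AQE = 102°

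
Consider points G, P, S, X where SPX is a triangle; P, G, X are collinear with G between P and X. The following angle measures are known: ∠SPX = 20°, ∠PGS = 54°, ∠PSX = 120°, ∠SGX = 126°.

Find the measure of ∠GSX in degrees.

1. ∠PXS = 40°  [△SPX]
2. ∠GXS = 40°  [G on ray XP]
3. ∠GSX = 14°  [△SGX]

∠GSX = 14°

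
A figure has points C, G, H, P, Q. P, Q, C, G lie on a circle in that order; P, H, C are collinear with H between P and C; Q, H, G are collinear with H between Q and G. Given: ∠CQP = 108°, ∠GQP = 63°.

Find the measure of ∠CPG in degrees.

1. ∠CGP = 72°  [cyclic PQCG, opposite ∠Q+∠G]
2. ∠GCP = 63°  [same arc PG]
3. ∠CPG = 45°  [△PCG]

∠CPG = 45°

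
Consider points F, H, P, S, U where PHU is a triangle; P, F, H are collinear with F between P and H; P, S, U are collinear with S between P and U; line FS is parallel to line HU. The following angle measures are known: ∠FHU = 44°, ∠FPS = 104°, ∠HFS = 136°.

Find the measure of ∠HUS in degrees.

∠HUS = 32°

1. ∠PHU = 44°  [F on ray HP]
2. ∠HPU = 104°  [F on PH, S on PU]
3. ∠HUP = 32°  [△PHU]
4. ∠HUS = 32°  [S on ray UP]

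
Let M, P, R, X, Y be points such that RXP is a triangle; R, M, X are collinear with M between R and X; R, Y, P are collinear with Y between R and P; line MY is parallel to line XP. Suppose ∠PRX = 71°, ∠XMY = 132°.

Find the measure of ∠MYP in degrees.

1. ∠MRY = 71°  [M on RX, Y on RP]
2. ∠RMY = 48°  [linear pair at M on RX]
3. ∠MYR = 61°  [△RMY]
4. ∠MYP = 119°  [linear pair at Y on RP]

∠MYP = 119°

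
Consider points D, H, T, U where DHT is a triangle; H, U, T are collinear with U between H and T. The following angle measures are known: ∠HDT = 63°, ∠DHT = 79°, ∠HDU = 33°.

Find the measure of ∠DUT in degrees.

∠DUT = 112°

1. ∠DHU = 79°  [U on ray HT]
2. ∠DUH = 68°  [△DHU]
3. ∠DUT = 112°  [linear pair at U on HT]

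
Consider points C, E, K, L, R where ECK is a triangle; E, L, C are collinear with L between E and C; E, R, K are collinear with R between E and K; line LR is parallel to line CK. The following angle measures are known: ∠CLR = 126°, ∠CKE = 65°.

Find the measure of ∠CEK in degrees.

∠CEK = 61°

1. ∠ELR = 54°  [linear pair at L on EC]
2. ∠ERL = 65°  [LR∥CK, corresponding at R]
3. ∠LER = 61°  [△ELR]
4. ∠CEK = 61°  [L on EC, R on EK]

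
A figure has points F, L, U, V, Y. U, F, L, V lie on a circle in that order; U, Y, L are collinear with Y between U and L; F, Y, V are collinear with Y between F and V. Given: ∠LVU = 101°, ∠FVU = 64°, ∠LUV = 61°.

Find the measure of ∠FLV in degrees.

∠FLV = 82°

1. ∠LFU = 79°  [cyclic UFLV, opposite ∠F+∠V]
2. ∠FLU = 64°  [same arc UF]
3. ∠LFV = 61°  [same arc LV]
4. ∠FUL = 37°  [△UFL]
5. ∠FVL = 37°  [same arc FL]
6. ∠FLV = 82°  [△FLV]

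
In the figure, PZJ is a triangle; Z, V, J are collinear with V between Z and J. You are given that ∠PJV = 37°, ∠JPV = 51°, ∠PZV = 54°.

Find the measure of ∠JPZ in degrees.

∠JPZ = 89°

1. ∠PJZ = 37°  [V on ray JZ]
2. ∠JZP = 54°  [V on ray ZJ]
3. ∠JPZ = 89°  [△PZJ]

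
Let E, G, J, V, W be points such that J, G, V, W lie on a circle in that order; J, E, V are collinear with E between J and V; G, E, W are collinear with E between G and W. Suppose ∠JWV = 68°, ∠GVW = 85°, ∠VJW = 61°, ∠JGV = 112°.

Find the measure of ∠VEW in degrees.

∠VEW = 95°

1. ∠JVW = 51°  [△JVW]
2. ∠VGW = 61°  [same arc VW]
3. ∠GWV = 34°  [△GVW]
4. ∠VEW = 95°  [△VEW]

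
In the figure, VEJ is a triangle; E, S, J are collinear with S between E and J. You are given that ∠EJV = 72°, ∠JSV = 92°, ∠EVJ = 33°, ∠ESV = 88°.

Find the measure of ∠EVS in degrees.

∠EVS = 17°

1. ∠JEV = 75°  [△VEJ]
2. ∠SEV = 75°  [S on ray EJ]
3. ∠EVS = 17°  [△VES]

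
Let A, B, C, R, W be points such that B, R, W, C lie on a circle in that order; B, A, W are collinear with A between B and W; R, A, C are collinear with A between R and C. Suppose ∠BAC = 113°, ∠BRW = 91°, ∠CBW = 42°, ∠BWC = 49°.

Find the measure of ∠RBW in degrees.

∠RBW = 64°

1. ∠RAW = 113°  [vertical angles at A]
2. ∠BRC = 49°  [same arc BC]
3. ∠BAR = 67°  [linear pair at A on BW]
4. ∠RBW = 64°  [△BAR]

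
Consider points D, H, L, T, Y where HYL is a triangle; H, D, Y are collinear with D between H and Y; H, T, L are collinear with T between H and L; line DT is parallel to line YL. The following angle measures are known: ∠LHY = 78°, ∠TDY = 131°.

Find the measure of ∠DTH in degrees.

∠DTH = 53°

1. ∠DHT = 78°  [D on HY, T on HL]
2. ∠HDT = 49°  [linear pair at D on HY]
3. ∠DTH = 53°  [△HDT]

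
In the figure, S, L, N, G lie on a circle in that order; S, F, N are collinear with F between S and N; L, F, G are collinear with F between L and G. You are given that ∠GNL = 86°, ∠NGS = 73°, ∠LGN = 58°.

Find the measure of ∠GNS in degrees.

∠GNS = 71°

1. ∠GLN = 36°  [△LNG]
2. ∠GSN = 36°  [same arc NG]
3. ∠GNS = 71°  [△SNG]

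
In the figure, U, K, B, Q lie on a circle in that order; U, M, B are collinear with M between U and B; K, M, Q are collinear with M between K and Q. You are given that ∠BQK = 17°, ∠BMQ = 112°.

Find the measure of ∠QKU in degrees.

∠QKU = 51°

1. ∠BUK = 17°  [same arc KB]
2. ∠KMU = 112°  [vertical angles at M]
3. ∠QKU = 51°  [△UMK]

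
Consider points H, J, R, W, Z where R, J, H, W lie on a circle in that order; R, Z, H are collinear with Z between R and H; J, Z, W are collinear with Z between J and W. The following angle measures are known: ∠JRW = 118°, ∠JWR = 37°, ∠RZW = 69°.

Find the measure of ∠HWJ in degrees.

∠HWJ = 44°

1. ∠RJW = 25°  [△RJW]
2. ∠HZW = 111°  [linear pair at Z on RH]
3. ∠RHW = 25°  [same arc RW]
4. ∠HWJ = 44°  [△HZW]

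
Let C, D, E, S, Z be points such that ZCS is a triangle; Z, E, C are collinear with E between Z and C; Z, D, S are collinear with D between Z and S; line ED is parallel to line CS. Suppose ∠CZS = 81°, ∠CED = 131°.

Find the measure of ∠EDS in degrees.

1. ∠DZE = 81°  [E on ZC, D on ZS]
2. ∠DEZ = 49°  [linear pair at E on ZC]
3. ∠EDZ = 50°  [△ZED]
4. ∠EDS = 130°  [linear pair at D on ZS]

∠EDS = 130°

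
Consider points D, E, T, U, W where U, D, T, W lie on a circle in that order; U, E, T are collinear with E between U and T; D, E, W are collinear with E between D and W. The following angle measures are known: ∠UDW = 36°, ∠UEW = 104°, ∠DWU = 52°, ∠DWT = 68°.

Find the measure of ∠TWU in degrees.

∠TWU = 120°

1. ∠UTW = 36°  [same arc UW]
2. ∠TUW = 24°  [△UEW]
3. ∠TWU = 120°  [△UTW]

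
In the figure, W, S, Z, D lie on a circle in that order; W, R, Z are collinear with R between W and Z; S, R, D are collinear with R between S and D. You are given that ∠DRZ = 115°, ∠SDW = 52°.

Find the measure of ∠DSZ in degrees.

1. ∠SRW = 115°  [vertical angles at R]
2. ∠SZW = 52°  [same arc WS]
3. ∠SRZ = 65°  [linear pair at R on WZ]
4. ∠DSZ = 63°  [△SRZ]

∠DSZ = 63°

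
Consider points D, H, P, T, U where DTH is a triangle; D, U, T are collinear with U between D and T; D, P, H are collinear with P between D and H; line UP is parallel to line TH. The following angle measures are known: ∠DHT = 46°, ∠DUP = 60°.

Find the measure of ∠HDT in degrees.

1. ∠DPU = 46°  [UP∥TH, corresponding at P]
2. ∠PDU = 74°  [△DUP]
3. ∠HDT = 74°  [U on DT, P on DH]

∠HDT = 74°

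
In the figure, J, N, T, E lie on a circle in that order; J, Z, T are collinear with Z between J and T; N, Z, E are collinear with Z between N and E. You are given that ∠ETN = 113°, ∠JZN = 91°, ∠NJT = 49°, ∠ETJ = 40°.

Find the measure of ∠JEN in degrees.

1. ∠EJN = 67°  [cyclic JNTE, opposite ∠J+∠T]
2. ∠ENJ = 40°  [△JZN]
3. ∠JEN = 73°  [△JNE]

∠JEN = 73°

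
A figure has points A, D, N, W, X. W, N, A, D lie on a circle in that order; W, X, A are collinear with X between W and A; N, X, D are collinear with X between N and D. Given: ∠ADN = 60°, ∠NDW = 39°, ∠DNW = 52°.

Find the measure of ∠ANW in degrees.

1. ∠AWN = 60°  [same arc NA]
2. ∠NAW = 39°  [same arc WN]
3. ∠ANW = 81°  [△WNA]

∠ANW = 81°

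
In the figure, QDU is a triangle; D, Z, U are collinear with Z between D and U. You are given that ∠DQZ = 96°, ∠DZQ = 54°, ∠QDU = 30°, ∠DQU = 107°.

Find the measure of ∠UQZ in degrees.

∠UQZ = 11°

1. ∠QZU = 126°  [linear pair at Z on DU]
2. ∠DUQ = 43°  [△QDU]
3. ∠QUZ = 43°  [Z on ray UD]
4. ∠UQZ = 11°  [△QZU]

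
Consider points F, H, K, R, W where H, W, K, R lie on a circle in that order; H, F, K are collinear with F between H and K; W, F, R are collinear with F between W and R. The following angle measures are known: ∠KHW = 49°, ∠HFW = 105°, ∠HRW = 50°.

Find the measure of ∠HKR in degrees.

1. ∠KRW = 49°  [same arc WK]
2. ∠KFR = 105°  [vertical angles at F]
3. ∠HKR = 26°  [△KFR]

∠HKR = 26°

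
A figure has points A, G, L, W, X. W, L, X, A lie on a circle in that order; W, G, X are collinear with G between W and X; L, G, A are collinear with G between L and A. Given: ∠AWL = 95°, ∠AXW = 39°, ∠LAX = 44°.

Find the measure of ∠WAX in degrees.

∠WAX = 90°

1. ∠AXL = 85°  [cyclic WLXA, opposite ∠W+∠X]
2. ∠ALX = 51°  [△LXA]
3. ∠AWX = 51°  [same arc XA]
4. ∠WAX = 90°  [△WXA]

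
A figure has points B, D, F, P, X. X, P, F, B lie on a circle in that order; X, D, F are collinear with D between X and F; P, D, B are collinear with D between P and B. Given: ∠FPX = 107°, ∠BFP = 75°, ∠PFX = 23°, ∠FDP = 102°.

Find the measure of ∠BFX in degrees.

∠BFX = 52°

1. ∠FXP = 50°  [△XPF]
2. ∠BDX = 102°  [vertical angles at D]
3. ∠FBP = 50°  [same arc PF]
4. ∠BDF = 78°  [linear pair at D on XF]
5. ∠BFX = 52°  [△FDB]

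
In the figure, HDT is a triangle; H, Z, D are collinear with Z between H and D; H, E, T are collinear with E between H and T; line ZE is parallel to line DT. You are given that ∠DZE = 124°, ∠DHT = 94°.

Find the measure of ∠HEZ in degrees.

1. ∠EZH = 56°  [linear pair at Z on HD]
2. ∠EHZ = 94°  [Z on HD, E on HT]
3. ∠HEZ = 30°  [△HZE]

∠HEZ = 30°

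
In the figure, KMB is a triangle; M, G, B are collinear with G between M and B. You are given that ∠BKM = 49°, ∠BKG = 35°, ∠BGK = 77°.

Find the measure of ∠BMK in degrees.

∠BMK = 63°

1. ∠GBK = 68°  [△KGB]
2. ∠KBM = 68°  [G on ray BM]
3. ∠BMK = 63°  [△KMB]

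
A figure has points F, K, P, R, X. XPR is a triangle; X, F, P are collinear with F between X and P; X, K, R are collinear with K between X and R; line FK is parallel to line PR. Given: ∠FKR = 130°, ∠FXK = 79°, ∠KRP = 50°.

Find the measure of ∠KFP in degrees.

∠KFP = 129°

1. ∠FKX = 50°  [linear pair at K on XR]
2. ∠KFX = 51°  [△XFK]
3. ∠KFP = 129°  [linear pair at F on XP]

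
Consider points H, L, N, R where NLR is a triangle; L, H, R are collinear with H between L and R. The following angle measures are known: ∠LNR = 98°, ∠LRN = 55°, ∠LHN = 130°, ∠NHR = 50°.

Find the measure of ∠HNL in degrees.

1. ∠NLR = 27°  [△NLR]
2. ∠HLN = 27°  [H on ray LR]
3. ∠HNL = 23°  [△NLH]

∠HNL = 23°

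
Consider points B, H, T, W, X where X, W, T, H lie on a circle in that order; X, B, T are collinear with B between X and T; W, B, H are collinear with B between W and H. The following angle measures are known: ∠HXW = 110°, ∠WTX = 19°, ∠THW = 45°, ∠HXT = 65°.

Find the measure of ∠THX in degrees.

1. ∠TXW = 45°  [same arc WT]
2. ∠TWX = 116°  [△XWT]
3. ∠THX = 64°  [cyclic XWTH, opposite ∠W+∠H]

∠THX = 64°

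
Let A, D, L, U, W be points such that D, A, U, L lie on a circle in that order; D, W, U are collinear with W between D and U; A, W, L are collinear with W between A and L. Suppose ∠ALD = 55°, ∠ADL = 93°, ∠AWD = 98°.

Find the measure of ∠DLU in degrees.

∠DLU = 105°

1. ∠AUD = 55°  [same arc DA]
2. ∠DAL = 32°  [△DAL]
3. ∠ADU = 50°  [△DWA]
4. ∠DAU = 75°  [△DAU]
5. ∠DLU = 105°  [cyclic DAUL, opposite ∠A+∠L]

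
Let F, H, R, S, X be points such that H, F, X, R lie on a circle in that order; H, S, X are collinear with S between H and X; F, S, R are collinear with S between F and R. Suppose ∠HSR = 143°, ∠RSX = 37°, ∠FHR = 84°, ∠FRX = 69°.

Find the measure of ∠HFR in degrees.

1. ∠FSH = 37°  [vertical angles at S]
2. ∠FHX = 69°  [same arc FX]
3. ∠HFR = 74°  [△HSF]

∠HFR = 74°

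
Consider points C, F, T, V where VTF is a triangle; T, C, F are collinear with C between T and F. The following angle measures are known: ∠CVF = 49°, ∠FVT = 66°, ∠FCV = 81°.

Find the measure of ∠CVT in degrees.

∠CVT = 17°

1. ∠CFV = 50°  [△VCF]
2. ∠TCV = 99°  [linear pair at C on TF]
3. ∠TFV = 50°  [C on ray FT]
4. ∠FTV = 64°  [△VTF]
5. ∠CTV = 64°  [C on ray TF]
6. ∠CVT = 17°  [△VTC]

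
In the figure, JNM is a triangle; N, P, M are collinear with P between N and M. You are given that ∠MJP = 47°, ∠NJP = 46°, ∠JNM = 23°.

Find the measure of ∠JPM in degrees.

∠JPM = 69°

1. ∠JNP = 23°  [P on ray NM]
2. ∠JPN = 111°  [△JNP]
3. ∠JPM = 69°  [linear pair at P on NM]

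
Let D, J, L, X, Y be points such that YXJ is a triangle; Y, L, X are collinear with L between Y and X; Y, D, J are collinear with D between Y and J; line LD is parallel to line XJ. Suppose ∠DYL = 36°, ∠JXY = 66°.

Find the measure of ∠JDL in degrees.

∠JDL = 102°

1. ∠JYX = 36°  [L on YX, D on YJ]
2. ∠XJY = 78°  [△YXJ]
3. ∠LDY = 78°  [LD∥XJ, corresponding at D]
4. ∠JDL = 102°  [linear pair at D on YJ]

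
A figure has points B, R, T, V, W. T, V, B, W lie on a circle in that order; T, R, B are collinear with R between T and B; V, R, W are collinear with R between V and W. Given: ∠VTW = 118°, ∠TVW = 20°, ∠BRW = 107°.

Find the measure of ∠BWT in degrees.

1. ∠TWV = 42°  [△TVW]
2. ∠TBW = 20°  [same arc TW]
3. ∠TRW = 73°  [linear pair at R on TB]
4. ∠BTW = 65°  [△TRW]
5. ∠BWT = 95°  [△TBW]

∠BWT = 95°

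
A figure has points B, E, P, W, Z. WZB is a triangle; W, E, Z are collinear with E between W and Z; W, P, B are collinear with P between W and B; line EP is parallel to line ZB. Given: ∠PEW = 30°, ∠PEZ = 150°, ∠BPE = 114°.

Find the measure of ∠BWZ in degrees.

∠BWZ = 84°

1. ∠EPW = 66°  [linear pair at P on WB]
2. ∠EWP = 84°  [△WEP]
3. ∠BWZ = 84°  [E on WZ, P on WB]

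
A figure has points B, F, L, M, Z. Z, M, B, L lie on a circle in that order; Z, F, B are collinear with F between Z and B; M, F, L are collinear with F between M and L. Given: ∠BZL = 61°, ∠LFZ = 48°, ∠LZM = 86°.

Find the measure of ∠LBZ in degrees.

1. ∠BML = 61°  [same arc BL]
2. ∠BFL = 132°  [linear pair at F on ZB]
3. ∠LBM = 94°  [cyclic ZMBL, opposite ∠Z+∠B]
4. ∠BLM = 25°  [△MBL]
5. ∠LBZ = 23°  [△BFL]

∠LBZ = 23°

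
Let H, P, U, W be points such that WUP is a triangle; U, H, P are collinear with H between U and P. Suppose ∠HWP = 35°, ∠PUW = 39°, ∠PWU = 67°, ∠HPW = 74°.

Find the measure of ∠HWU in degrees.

1. ∠PHW = 71°  [△WHP]
2. ∠HUW = 39°  [H on ray UP]
3. ∠UHW = 109°  [linear pair at H on UP]
4. ∠HWU = 32°  [△WUH]

∠HWU = 32°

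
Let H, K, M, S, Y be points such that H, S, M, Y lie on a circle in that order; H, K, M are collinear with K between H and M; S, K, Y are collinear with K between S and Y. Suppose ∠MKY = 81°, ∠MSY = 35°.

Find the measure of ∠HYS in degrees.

∠HYS = 46°

1. ∠HKY = 99°  [linear pair at K on HM]
2. ∠MHY = 35°  [same arc MY]
3. ∠HYS = 46°  [△HKY]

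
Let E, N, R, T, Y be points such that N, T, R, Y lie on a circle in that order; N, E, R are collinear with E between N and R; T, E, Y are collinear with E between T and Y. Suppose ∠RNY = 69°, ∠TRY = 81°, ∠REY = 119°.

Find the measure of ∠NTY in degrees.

1. ∠RTY = 69°  [same arc RY]
2. ∠RYT = 30°  [△TRY]
3. ∠NET = 119°  [vertical angles at E]
4. ∠RNT = 30°  [same arc TR]
5. ∠NTY = 31°  [△NET]

∠NTY = 31°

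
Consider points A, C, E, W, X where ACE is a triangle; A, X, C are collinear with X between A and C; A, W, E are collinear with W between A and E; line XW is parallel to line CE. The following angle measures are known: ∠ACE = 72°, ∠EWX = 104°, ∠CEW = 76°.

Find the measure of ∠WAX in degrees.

∠WAX = 32°

1. ∠AXW = 72°  [XW∥CE, corresponding at X]
2. ∠AWX = 76°  [linear pair at W on AE]
3. ∠WAX = 32°  [△AXW]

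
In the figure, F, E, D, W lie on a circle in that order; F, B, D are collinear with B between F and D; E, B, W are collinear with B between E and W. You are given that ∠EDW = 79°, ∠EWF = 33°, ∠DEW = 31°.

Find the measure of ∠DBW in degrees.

∠DBW = 64°

1. ∠EFW = 101°  [cyclic FEDW, opposite ∠F+∠D]
2. ∠DWE = 70°  [△EDW]
3. ∠FEW = 46°  [△FEW]
4. ∠FDW = 46°  [same arc FW]
5. ∠DBW = 64°  [△DBW]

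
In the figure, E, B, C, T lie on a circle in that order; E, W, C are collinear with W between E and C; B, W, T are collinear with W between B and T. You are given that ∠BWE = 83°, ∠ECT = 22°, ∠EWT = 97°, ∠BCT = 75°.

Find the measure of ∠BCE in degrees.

∠BCE = 53°

1. ∠CWT = 83°  [vertical angles at W]
2. ∠BWC = 97°  [linear pair at W on EC]
3. ∠BTC = 75°  [△CWT]
4. ∠CBT = 30°  [△BCT]
5. ∠BCE = 53°  [△BWC]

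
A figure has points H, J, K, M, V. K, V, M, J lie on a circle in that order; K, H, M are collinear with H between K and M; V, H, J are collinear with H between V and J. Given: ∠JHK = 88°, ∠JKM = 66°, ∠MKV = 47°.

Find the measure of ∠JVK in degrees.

1. ∠MHV = 88°  [vertical angles at H]
2. ∠KHV = 92°  [linear pair at H on KM]
3. ∠JVK = 41°  [△KHV]

∠JVK = 41°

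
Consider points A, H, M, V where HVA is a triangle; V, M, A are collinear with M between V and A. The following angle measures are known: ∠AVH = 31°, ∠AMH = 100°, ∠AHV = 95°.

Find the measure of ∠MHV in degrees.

∠MHV = 69°

1. ∠HVM = 31°  [M on ray VA]
2. ∠HMV = 80°  [linear pair at M on VA]
3. ∠MHV = 69°  [△HVM]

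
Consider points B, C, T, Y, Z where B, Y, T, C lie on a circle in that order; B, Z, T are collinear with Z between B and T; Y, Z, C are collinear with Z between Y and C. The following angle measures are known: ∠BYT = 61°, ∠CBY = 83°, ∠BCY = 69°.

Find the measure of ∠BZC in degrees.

∠BZC = 78°

1. ∠BCT = 119°  [cyclic BYTC, opposite ∠Y+∠C]
2. ∠BYC = 28°  [△BYC]
3. ∠BTC = 28°  [same arc BC]
4. ∠CBT = 33°  [△BTC]
5. ∠BZC = 78°  [△BZC]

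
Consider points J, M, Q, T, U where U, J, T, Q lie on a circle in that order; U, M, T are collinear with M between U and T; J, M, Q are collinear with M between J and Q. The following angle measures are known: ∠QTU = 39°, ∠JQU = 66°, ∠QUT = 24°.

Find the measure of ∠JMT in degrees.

∠JMT = 90°

1. ∠JTU = 66°  [same arc UJ]
2. ∠QJT = 24°  [same arc TQ]
3. ∠JMT = 90°  [△JMT]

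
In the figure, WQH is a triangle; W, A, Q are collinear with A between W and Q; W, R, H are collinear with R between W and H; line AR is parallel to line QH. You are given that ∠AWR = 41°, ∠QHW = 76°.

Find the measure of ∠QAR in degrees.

1. ∠HWQ = 41°  [A on WQ, R on WH]
2. ∠HQW = 63°  [△WQH]
3. ∠RAW = 63°  [AR∥QH, corresponding at A]
4. ∠QAR = 117°  [linear pair at A on WQ]

∠QAR = 117°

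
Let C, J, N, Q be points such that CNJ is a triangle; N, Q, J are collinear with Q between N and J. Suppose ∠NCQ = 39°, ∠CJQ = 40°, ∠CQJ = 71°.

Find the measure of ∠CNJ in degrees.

1. ∠CQN = 109°  [linear pair at Q on NJ]
2. ∠CNQ = 32°  [△CNQ]
3. ∠CNJ = 32°  [Q on ray NJ]

∠CNJ = 32°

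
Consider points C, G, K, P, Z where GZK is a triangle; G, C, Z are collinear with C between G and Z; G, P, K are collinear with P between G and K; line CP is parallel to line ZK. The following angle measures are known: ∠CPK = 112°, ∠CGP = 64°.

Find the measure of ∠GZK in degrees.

1. ∠CPG = 68°  [linear pair at P on GK]
2. ∠GCP = 48°  [△GCP]
3. ∠GZK = 48°  [CP∥ZK, corresponding at C]

∠GZK = 48°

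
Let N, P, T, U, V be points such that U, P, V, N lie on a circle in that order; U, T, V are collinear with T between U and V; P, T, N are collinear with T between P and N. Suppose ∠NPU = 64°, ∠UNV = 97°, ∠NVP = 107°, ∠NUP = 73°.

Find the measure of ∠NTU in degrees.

1. ∠NVU = 64°  [same arc UN]
2. ∠PNU = 43°  [△UPN]
3. ∠NUV = 19°  [△UVN]
4. ∠NTU = 118°  [△UTN]

∠NTU = 118°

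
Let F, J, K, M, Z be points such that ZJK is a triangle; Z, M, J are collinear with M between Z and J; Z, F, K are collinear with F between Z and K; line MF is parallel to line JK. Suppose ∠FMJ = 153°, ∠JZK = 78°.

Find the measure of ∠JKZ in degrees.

∠JKZ = 75°

1. ∠FMZ = 27°  [linear pair at M on ZJ]
2. ∠FZM = 78°  [M on ZJ, F on ZK]
3. ∠MFZ = 75°  [△ZMF]
4. ∠JKZ = 75°  [MF∥JK, corresponding at F]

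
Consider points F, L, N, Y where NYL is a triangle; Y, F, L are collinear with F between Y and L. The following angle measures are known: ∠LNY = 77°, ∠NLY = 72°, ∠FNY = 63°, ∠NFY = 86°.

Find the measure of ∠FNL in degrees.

1. ∠FLN = 72°  [F on ray LY]
2. ∠LFN = 94°  [linear pair at F on YL]
3. ∠FNL = 14°  [△NFL]

∠FNL = 14°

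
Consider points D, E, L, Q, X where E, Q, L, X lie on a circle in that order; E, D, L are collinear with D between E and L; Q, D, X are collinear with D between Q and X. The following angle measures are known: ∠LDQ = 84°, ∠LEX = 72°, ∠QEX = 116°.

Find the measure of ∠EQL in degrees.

1. ∠EDX = 84°  [vertical angles at D]
2. ∠EDQ = 96°  [linear pair at D on EL]
3. ∠LQX = 72°  [same arc LX]
4. ∠EXQ = 24°  [△EDX]
5. ∠EQX = 40°  [△EQX]
6. ∠LEQ = 44°  [△EDQ]
7. ∠ELQ = 24°  [△QDL]
8. ∠EQL = 112°  [△EQL]

∠EQL = 112°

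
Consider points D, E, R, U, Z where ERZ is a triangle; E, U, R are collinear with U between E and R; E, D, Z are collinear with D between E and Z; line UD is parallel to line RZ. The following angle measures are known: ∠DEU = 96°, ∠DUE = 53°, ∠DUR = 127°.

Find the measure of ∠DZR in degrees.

∠DZR = 31°

1. ∠EDU = 31°  [△EUD]
2. ∠UDZ = 149°  [linear pair at D on EZ]
3. ∠DZR = 31°  [UD∥RZ, co-interior at Z–D]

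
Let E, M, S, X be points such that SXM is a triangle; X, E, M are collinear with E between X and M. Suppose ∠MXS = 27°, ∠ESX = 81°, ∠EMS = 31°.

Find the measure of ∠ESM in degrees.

1. ∠EXS = 27°  [E on ray XM]
2. ∠SEX = 72°  [△SXE]
3. ∠MES = 108°  [linear pair at E on XM]
4. ∠ESM = 41°  [△SEM]

∠ESM = 41°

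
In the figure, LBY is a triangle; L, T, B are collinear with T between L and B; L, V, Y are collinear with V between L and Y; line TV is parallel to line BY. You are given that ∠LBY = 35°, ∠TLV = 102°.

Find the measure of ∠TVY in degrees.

∠TVY = 137°

1. ∠LTV = 35°  [TV∥BY, corresponding at T]
2. ∠LVT = 43°  [△LTV]
3. ∠TVY = 137°  [linear pair at V on LY]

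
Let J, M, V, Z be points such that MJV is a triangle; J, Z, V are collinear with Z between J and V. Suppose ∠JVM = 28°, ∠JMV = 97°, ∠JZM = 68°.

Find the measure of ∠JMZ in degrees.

1. ∠MJV = 55°  [△MJV]
2. ∠MJZ = 55°  [Z on ray JV]
3. ∠JMZ = 57°  [△MJZ]

∠JMZ = 57°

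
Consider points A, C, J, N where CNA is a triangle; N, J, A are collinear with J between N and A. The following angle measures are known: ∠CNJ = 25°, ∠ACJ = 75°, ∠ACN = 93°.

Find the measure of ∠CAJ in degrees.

1. ∠ANC = 25°  [J on ray NA]
2. ∠CAN = 62°  [△CNA]
3. ∠CAJ = 62°  [J on ray AN]

∠CAJ = 62°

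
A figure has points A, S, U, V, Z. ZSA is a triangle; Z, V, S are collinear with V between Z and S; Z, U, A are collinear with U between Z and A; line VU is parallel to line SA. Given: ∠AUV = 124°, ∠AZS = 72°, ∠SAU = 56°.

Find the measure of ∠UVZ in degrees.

1. ∠VUZ = 56°  [linear pair at U on ZA]
2. ∠UZV = 72°  [V on ZS, U on ZA]
3. ∠UVZ = 52°  [△ZVU]

∠UVZ = 52°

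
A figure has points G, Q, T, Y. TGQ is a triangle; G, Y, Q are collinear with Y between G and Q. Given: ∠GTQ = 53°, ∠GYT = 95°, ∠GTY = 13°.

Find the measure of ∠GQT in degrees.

∠GQT = 55°

1. ∠TGY = 72°  [△TGY]
2. ∠QGT = 72°  [Y on ray GQ]
3. ∠GQT = 55°  [△TGQ]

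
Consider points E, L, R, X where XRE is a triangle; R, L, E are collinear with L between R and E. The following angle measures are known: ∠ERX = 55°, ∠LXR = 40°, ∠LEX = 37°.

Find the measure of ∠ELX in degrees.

∠ELX = 95°

1. ∠LRX = 55°  [L on ray RE]
2. ∠RLX = 85°  [△XRL]
3. ∠ELX = 95°  [linear pair at L on RE]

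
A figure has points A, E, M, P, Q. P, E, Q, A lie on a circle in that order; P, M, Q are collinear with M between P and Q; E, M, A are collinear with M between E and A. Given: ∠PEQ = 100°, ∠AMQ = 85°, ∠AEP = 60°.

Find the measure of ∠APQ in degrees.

∠APQ = 40°

1. ∠PAQ = 80°  [cyclic PEQA, opposite ∠E+∠A]
2. ∠AQP = 60°  [same arc PA]
3. ∠APQ = 40°  [△PQA]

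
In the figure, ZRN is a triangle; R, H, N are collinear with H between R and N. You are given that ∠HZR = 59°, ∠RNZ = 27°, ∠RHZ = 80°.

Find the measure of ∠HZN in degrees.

1. ∠HNZ = 27°  [H on ray NR]
2. ∠NHZ = 100°  [linear pair at H on RN]
3. ∠HZN = 53°  [△ZHN]

∠HZN = 53°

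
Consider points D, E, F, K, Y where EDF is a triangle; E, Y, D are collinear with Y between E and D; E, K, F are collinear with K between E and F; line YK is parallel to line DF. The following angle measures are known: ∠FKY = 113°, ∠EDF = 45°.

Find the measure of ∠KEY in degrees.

∠KEY = 68°

1. ∠EKY = 67°  [linear pair at K on EF]
2. ∠EYK = 45°  [YK∥DF, corresponding at Y]
3. ∠KEY = 68°  [△EYK]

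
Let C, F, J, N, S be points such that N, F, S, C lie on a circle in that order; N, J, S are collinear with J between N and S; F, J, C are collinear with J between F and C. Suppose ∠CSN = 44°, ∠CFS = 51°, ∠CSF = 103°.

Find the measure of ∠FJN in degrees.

1. ∠CFN = 44°  [same arc NC]
2. ∠FCS = 26°  [△FSC]
3. ∠FNS = 26°  [same arc FS]
4. ∠FJN = 110°  [△NJF]

∠FJN = 110°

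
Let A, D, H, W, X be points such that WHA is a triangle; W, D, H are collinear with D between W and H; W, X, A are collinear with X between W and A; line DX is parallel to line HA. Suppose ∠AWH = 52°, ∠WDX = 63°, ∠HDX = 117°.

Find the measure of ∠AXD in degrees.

1. ∠DWX = 52°  [D on WH, X on WA]
2. ∠DXW = 65°  [△WDX]
3. ∠AXD = 115°  [linear pair at X on WA]

∠AXD = 115°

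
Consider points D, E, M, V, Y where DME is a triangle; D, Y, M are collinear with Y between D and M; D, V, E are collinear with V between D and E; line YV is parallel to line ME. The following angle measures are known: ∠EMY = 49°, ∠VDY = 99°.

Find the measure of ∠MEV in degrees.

∠MEV = 32°

1. ∠DME = 49°  [Y on ray MD]
2. ∠EDM = 99°  [Y on DM, V on DE]
3. ∠DEM = 32°  [△DME]
4. ∠MEV = 32°  [V on ray ED]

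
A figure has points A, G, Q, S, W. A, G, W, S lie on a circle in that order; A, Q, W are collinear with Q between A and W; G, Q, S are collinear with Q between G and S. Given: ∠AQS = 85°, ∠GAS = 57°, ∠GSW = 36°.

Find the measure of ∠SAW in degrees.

1. ∠GWS = 123°  [cyclic AGWS, opposite ∠A+∠W]
2. ∠SGW = 21°  [△GWS]
3. ∠SAW = 21°  [same arc WS]

∠SAW = 21°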